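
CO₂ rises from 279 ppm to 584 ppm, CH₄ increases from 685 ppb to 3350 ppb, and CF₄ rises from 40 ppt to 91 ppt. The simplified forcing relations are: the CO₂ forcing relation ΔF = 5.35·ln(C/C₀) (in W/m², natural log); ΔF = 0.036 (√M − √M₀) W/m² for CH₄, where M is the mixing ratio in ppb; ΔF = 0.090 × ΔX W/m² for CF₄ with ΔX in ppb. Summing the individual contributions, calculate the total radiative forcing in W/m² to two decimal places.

CO₂: 5.35 × ln(584/279) = 5.35 × ln(2.09319) = 5.35 × 0.73869 = 3.9520 W/m².
CH₄: 0.036 × (√3350 − √685) = 0.036 × (57.8792 − 26.1725) = 0.036 × 31.7067 = 1.1414 W/m².
CF₄: Δ = 91 − 40 = 51 ppt = 0.051 ppb; ΔF = 0.090 × 0.051 = 0.0046 W/m².
Total ΔF = 3.9520 + 1.1414 + 0.0046 = 5.0980 W/m².

ΔF = 5.10 W/m²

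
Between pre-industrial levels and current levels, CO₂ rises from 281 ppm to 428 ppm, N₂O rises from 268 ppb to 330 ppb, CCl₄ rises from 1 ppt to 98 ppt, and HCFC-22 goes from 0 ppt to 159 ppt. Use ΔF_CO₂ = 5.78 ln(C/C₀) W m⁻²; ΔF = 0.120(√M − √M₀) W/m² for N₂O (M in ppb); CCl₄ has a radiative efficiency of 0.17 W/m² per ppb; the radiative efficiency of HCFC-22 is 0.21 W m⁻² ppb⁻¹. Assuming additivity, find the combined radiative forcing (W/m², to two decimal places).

CO₂: 5.78 × ln(428/281) = 5.78 × ln(1.52313) = 5.78 × 0.42077 = 2.4321 W/m².
N₂O: 0.120 × (√330 − √268) = 0.120 × (18.1659 − 16.3707) = 0.120 × 1.7952 = 0.2154 W/m².
CCl₄: Δ = 98 − 1 = 97 ppt = 0.097 ppb; ΔF = 0.17 × 0.097 = 0.0165 W/m².
HCFC-22: Δ = 159 − 0 = 159 ppt = 0.159 ppb; ΔF = 0.21 × 0.159 = 0.0334 W/m².
Total ΔF = 2.4321 + 0.2154 + 0.0165 + 0.0334 = 2.6974 W/m².

ΔF = 2.70 W/m²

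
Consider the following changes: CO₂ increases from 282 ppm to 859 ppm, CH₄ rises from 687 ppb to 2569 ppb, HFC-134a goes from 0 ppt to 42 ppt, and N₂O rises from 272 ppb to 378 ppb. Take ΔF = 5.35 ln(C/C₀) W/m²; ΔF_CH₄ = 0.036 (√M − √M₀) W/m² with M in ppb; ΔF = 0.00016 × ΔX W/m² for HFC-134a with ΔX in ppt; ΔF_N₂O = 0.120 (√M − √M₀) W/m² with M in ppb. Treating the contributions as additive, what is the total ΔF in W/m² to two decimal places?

CO₂: 5.35 × ln(859/282) = 5.35 × ln(3.04610) = 5.35 × 1.11386 = 5.9592 W/m².
CH₄: 0.036 × (√2569 − √687) = 0.036 × (50.6853 − 26.2107) = 0.036 × 24.4746 = 0.8811 W/m².
HFC-134a: ΔF = 0.00016 × (42 − 0) = 0.00016 × 42 = 0.0067 W/m².
N₂O: 0.120 × (√378 − √272) = 0.120 × (19.4422 − 16.4924) = 0.120 × 2.9498 = 0.3540 W/m².
Total ΔF = 5.9592 + 0.8811 + 0.0067 + 0.3540 = 7.2010 W/m².

ΔF = 7.20 W/m²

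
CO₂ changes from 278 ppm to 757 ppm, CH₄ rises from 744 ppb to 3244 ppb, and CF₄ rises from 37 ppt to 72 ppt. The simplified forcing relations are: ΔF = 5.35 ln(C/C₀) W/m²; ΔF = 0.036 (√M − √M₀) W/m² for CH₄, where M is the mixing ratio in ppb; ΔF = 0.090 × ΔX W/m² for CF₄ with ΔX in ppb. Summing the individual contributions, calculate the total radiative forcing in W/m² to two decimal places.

CO₂: 5.35 × ln(757/278) = 5.35 × ln(2.72302) = 5.35 × 1.00174 = 5.3593 W/m².
CH₄: 0.036 × (√3244 − √744) = 0.036 × (56.9561 − 27.2764) = 0.036 × 29.6797 = 1.0685 W/m².
CF₄: Δ = 72 − 37 = 35 ppt = 0.035 ppb; ΔF = 0.090 × 0.035 = 0.0032 W/m².
Total ΔF = 5.3593 + 1.0685 + 0.0032 = 6.4310 W/m².

ΔF = 6.43 W/m²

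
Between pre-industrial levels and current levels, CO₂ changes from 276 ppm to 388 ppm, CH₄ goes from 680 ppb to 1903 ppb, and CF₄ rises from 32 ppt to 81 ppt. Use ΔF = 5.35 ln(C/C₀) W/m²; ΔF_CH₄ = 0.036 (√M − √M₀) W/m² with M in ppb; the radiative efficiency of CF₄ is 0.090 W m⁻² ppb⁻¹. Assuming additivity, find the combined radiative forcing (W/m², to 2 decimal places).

ΔF = 2.46 W/m²

CO₂: 5.35 × ln(388/276) = 5.35 × ln(1.40580) = 5.35 × 0.34061 = 1.8223 W/m².
CH₄: 0.036 × (√1903 − √680) = 0.036 × (43.6234 − 26.0768) = 0.036 × 17.5466 = 0.6317 W/m².
CF₄: Δ = 81 − 32 = 49 ppt = 0.049 ppb; ΔF = 0.090 × 0.049 = 0.0044 W/m².
Total ΔF = 1.8223 + 0.6317 + 0.0044 = 2.4584 W/m².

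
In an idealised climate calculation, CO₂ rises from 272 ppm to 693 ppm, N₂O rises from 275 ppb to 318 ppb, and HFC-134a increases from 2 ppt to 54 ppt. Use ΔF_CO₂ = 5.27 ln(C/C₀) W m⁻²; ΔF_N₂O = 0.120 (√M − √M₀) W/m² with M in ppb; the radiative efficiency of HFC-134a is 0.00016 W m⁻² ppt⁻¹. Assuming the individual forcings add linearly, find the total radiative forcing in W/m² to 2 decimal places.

ΔF = 5.09 W/m²

CO₂: 5.27 × ln(693/272) = 5.27 × ln(2.54779) = 5.27 × 0.93523 = 4.9287 W/m².
N₂O: 0.120 × (√318 − √275) = 0.120 × (17.8326 − 16.5831) = 0.120 × 1.2495 = 0.1499 W/m².
HFC-134a: ΔF = 0.00016 × (54 − 2) = 0.00016 × 52 = 0.0083 W/m².
Total ΔF = 4.9287 + 0.1499 + 0.0083 = 5.0869 W/m².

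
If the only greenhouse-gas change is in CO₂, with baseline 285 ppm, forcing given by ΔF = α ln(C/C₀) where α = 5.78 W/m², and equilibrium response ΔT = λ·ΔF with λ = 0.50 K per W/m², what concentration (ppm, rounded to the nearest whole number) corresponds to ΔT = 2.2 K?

C ≈ 610 ppm

Required forcing: ΔF = ΔT/λ = 2.2/0.50 = 4.4000 W/m².
Then ln(C/285) = ΔF/5.78 = 4.4000/5.78 = 0.76125.
So C = 285 × e^0.76125 = 285 × 2.14095 = 610.17 ppm.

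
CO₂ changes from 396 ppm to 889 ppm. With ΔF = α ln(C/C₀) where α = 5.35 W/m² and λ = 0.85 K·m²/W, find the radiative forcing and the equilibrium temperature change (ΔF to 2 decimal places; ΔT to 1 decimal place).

ΔF = 4.33 W/m²; ΔT = 3.7 K

CO₂: 5.35 × ln(889/396) = 5.35 × ln(2.24495) = 5.35 × 0.80868 = 4.3264 W/m².
ΔT = λ ΔF = 0.85 × 4.33 = 3.6805 K.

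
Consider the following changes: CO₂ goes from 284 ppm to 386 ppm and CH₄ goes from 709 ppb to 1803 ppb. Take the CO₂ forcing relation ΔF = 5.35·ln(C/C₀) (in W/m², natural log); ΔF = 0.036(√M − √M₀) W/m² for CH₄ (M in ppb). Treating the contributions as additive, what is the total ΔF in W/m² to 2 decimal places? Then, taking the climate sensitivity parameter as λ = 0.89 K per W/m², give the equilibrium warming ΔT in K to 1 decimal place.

CO₂: 5.35 × ln(386/284) = 5.35 × ln(1.35915) = 5.35 × 0.30686 = 1.6417 W/m².
CH₄: 0.036 × (√1803 − √709) = 0.036 × (42.4617 − 26.6271) = 0.036 × 15.8346 = 0.5700 W/m².
Total ΔF = 1.6417 + 0.5700 = 2.2117 W/m².
ΔT = λ ΔF = 0.89 × 2.21 = 1.9669 K.

ΔF = 2.21 W/m²; ΔT = 2.0 K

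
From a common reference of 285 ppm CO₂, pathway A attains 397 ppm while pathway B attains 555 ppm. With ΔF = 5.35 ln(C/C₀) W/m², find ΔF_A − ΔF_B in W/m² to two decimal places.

ΔF_A − ΔF_B = -1.79 W/m²

ΔF_A = 5.35 ln(397/285) = 5.35 × 0.33145 = 1.7733 W/m².
ΔF_B = 5.35 ln(555/285) = 5.35 × 0.66648 = 3.5657 W/m².
Difference: 1.7733 − 3.5657 = -1.7924 W/m².
(Equivalently, ΔF_A − ΔF_B = 5.35 ln(397/555) = 5.35 × -0.33503 = -1.7924 W/m².)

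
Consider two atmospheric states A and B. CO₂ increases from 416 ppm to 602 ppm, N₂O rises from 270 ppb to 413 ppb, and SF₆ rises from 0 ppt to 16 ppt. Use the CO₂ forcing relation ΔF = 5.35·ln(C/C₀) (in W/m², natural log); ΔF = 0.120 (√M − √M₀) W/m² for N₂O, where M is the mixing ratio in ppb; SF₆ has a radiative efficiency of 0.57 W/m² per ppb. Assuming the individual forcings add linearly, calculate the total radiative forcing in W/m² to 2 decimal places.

ΔF = 2.45 W/m²

CO₂: 5.35 × ln(602/416) = 5.35 × ln(1.44712) = 5.35 × 0.36958 = 1.9773 W/m².
N₂O: 0.120 × (√413 − √270) = 0.120 × (20.3224 − 16.4317) = 0.120 × 3.8907 = 0.4669 W/m².
SF₆: Δ = 16 − 0 = 16 ppt = 0.016 ppb; ΔF = 0.57 × 0.016 = 0.0091 W/m².
Total ΔF = 1.9773 + 0.4669 + 0.0091 = 2.4533 W/m².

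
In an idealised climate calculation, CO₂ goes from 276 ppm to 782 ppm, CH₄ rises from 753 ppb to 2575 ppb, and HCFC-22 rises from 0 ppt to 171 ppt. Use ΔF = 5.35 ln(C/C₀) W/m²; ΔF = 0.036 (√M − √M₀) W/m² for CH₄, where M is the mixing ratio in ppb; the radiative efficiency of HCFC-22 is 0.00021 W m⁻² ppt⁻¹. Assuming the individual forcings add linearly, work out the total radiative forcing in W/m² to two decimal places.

ΔF = 6.45 W/m²

CO₂: 5.35 × ln(782/276) = 5.35 × ln(2.83333) = 5.35 × 1.04145 = 5.5718 W/m².
CH₄: 0.036 × (√2575 − √753) = 0.036 × (50.7445 − 27.4408) = 0.036 × 23.3037 = 0.8389 W/m².
HCFC-22: ΔF = 0.00021 × (171 − 0) = 0.00021 × 171 = 0.0359 W/m².
Total ΔF = 5.5718 + 0.8389 + 0.0359 = 6.4466 W/m².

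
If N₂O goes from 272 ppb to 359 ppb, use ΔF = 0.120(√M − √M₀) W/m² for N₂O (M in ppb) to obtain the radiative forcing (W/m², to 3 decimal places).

N₂O: 0.120 × (√359 − √272) = 0.120 × (18.9473 − 16.4924) = 0.120 × 2.4549 = 0.2946 W/m².

ΔF = 0.295 W/m²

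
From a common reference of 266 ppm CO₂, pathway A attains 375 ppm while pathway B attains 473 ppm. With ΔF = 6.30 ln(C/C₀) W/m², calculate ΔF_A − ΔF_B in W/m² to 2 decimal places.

ΔF_A − ΔF_B = -1.46 W/m²

ΔF_A = 6.30 ln(375/266) = 6.30 × 0.34343 = 2.1636 W/m².
ΔF_B = 6.30 ln(473/266) = 6.30 × 0.57560 = 3.6263 W/m².
Difference: 2.1636 − 3.6263 = -1.4627 W/m².
(Equivalently, ΔF_A − ΔF_B = 6.30 ln(375/473) = 6.30 × -0.23217 = -1.4627 W/m².)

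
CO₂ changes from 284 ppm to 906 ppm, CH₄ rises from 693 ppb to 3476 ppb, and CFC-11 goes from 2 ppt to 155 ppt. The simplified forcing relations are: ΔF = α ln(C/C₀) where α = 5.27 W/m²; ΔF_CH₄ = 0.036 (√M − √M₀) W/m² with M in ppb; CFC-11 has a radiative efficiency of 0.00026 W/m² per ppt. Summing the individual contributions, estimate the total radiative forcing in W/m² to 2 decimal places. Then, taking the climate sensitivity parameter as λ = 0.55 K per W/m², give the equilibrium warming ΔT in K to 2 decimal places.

ΔF = 7.33 W/m²; ΔT = 4.03 K

CO₂: 5.27 × ln(906/284) = 5.27 × ln(3.19014) = 5.27 × 1.16006 = 6.1135 W/m².
CH₄: 0.036 × (√3476 − √693) = 0.036 × (58.9576 − 26.3249) = 0.036 × 32.6327 = 1.1748 W/m².
CFC-11: ΔF = 0.00026 × (155 − 2) = 0.00026 × 153 = 0.0398 W/m².
Total ΔF = 6.1135 + 1.1748 + 0.0398 = 7.3281 W/m².
ΔT = λ ΔF = 0.55 × 7.33 = 4.0315 K.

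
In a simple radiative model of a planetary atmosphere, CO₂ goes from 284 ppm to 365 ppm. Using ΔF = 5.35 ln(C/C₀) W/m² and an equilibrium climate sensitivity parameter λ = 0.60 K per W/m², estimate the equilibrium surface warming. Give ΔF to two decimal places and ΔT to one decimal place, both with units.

ΔF = 1.34 W/m²; ΔT = 0.8 K

CO₂: 5.35 × ln(365/284) = 5.35 × ln(1.28521) = 5.35 × 0.25092 = 1.3424 W/m².
ΔT = λ ΔF = 0.60 × 1.34 = 0.8040 K.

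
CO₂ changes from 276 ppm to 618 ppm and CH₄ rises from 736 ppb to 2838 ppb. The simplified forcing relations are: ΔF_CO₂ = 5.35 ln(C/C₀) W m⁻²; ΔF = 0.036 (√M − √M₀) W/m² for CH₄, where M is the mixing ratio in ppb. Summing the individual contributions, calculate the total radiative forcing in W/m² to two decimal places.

ΔF = 5.25 W/m²

CO₂: 5.35 × ln(618/276) = 5.35 × ln(2.23913) = 5.35 × 0.80609 = 4.3126 W/m².
CH₄: 0.036 × (√2838 − √736) = 0.036 × (53.2729 − 27.1293) = 0.036 × 26.1436 = 0.9412 W/m².
Total ΔF = 4.3126 + 0.9412 = 5.2538 W/m².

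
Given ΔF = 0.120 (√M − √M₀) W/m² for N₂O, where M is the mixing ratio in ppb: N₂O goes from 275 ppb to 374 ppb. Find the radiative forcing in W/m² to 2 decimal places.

N₂O: 0.120 × (√374 − √275) = 0.120 × (19.3391 − 16.5831) = 0.120 × 2.7560 = 0.3307 W/m².

ΔF = 0.33 W/m²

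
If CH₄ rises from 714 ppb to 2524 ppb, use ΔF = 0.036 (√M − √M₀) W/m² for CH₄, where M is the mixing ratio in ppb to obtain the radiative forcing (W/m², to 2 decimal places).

CH₄: 0.036 × (√2524 − √714) = 0.036 × (50.2394 − 26.7208) = 0.036 × 23.5186 = 0.8467 W/m².

ΔF = 0.85 W/m²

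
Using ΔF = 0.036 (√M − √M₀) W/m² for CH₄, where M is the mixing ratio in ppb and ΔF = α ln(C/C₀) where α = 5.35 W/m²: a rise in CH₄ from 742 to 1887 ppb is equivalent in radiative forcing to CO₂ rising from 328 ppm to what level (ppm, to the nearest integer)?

CH₄ forcing: 0.036 × (√1887 − √742) = 0.036 × (43.4396 − 27.2397) = 0.036 × 16.1999 = 0.58320 W/m².
Set 5.35 ln(C/328) = 0.58320: ln(C/328) = 0.58320/5.35 = 0.10901, so C = 328 × e^0.10901 = 328 × 1.11517 = 365.78 ppm.

C ≈ 366 ppm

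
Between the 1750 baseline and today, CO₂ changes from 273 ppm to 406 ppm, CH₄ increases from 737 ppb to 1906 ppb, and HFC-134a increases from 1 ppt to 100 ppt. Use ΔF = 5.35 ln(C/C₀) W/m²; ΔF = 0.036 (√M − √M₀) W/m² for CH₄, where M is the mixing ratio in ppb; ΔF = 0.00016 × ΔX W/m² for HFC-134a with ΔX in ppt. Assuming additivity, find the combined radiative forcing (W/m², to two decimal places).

CO₂: 5.35 × ln(406/273) = 5.35 × ln(1.48718) = 5.35 × 0.39688 = 2.1233 W/m².
CH₄: 0.036 × (√1906 − √737) = 0.036 × (43.6578 − 27.1477) = 0.036 × 16.5101 = 0.5944 W/m².
HFC-134a: ΔF = 0.00016 × (100 − 1) = 0.00016 × 99 = 0.0158 W/m².
Total ΔF = 2.1233 + 0.5944 + 0.0158 = 2.7335 W/m².

ΔF = 2.73 W/m²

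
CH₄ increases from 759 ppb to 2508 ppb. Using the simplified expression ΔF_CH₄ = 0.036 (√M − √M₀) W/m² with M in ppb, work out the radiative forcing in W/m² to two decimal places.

CH₄: 0.036 × (√2508 − √759) = 0.036 × (50.0799 − 27.5500) = 0.036 × 22.5299 = 0.8111 W/m².

ΔF = 0.81 W/m²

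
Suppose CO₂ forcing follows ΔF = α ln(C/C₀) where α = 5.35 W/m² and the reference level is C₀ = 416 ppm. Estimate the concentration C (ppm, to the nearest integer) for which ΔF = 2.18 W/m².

Set 5.35 ln(C/416) = 2.18, so ln(C/416) = 2.18/5.35 = 0.40748.
Then C/416 = e^0.40748 = 1.50303, giving C = 416 × 1.50303 = 625.26 ppm.

C ≈ 625 ppm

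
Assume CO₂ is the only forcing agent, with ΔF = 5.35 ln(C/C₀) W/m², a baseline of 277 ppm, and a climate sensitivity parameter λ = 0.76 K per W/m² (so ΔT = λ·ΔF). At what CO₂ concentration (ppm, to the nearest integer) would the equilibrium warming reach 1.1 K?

C ≈ 363 ppm

Required forcing: ΔF = ΔT/λ = 1.1/0.76 = 1.4474 W/m².
Then ln(C/277) = ΔF/5.35 = 1.4474/5.35 = 0.27054.
So C = 277 × e^0.27054 = 277 × 1.31067 = 363.06 ppm.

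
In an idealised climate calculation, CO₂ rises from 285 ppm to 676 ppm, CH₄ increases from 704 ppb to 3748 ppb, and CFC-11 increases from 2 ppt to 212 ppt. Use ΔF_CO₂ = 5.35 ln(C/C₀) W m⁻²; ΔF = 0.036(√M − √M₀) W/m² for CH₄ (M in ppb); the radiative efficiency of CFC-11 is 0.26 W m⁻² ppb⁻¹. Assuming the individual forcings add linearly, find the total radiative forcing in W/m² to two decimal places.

CO₂: 5.35 × ln(676/285) = 5.35 × ln(2.37193) = 5.35 × 0.86370 = 4.6208 W/m².
CH₄: 0.036 × (√3748 − √704) = 0.036 × (61.2209 − 26.5330) = 0.036 × 34.6879 = 1.2488 W/m².
CFC-11: Δ = 212 − 2 = 210 ppt = 0.210 ppb; ΔF = 0.26 × 0.210 = 0.0546 W/m².
Total ΔF = 4.6208 + 1.2488 + 0.0546 = 5.9242 W/m².

ΔF = 5.92 W/m²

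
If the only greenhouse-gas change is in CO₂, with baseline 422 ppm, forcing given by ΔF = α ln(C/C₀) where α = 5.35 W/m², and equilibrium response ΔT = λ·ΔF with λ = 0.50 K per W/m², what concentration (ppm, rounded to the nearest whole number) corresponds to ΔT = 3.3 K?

C ≈ 1449 ppm

Required forcing: ΔF = ΔT/λ = 3.3/0.50 = 6.6000 W/m².
Then ln(C/422) = ΔF/5.35 = 6.6000/5.35 = 1.23364.
So C = 422 × e^1.23364 = 422 × 3.43371 = 1449.03 ppm.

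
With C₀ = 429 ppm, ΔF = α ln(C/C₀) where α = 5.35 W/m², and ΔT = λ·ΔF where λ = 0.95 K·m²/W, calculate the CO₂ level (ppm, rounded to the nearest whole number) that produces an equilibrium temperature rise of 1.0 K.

C ≈ 522 ppm

Required forcing: ΔF = ΔT/λ = 1.0/0.95 = 1.0526 W/m².
Then ln(C/429) = ΔF/5.35 = 1.0526/5.35 = 0.19675.
So C = 429 × e^0.19675 = 429 × 1.21744 = 522.28 ppm.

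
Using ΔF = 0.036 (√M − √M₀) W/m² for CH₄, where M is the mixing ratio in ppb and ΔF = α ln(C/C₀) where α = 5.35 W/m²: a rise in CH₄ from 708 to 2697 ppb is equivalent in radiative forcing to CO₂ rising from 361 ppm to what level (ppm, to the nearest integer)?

CH₄ forcing: 0.036 × (√2697 − √708) = 0.036 × (51.9326 − 26.6083) = 0.036 × 25.3243 = 0.91167 W/m².
Set 5.35 ln(C/361) = 0.91167: ln(C/361) = 0.91167/5.35 = 0.17041, so C = 361 × e^0.17041 = 361 × 1.18579 = 428.07 ppm.

C ≈ 428 ppm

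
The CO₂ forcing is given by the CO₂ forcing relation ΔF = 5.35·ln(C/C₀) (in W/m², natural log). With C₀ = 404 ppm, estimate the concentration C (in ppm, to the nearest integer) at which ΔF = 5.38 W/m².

C ≈ 1104 ppm

Set 5.35 ln(C/404) = 5.38, so ln(C/404) = 5.38/5.35 = 1.00561.
Then C/404 = e^1.00561 = 2.73357, giving C = 404 × 2.73357 = 1104.36 ppm.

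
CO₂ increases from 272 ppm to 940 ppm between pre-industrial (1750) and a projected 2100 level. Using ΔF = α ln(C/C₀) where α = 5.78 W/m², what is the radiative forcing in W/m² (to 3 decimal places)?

CO₂ absorption bands are partially saturated, so forcing scales with the logarithm of the concentration ratio.
CO₂: 5.78 × ln(940/272) = 5.78 × ln(3.45588) = 5.78 × 1.24008 = 7.1677 W/m².

ΔF = 7.168 W/m²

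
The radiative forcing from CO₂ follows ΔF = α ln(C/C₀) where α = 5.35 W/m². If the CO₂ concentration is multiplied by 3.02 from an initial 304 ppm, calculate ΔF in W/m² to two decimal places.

ΔF = 5.91 W/m²

ΔF = 5.35 × ln(3.02) = 5.35 × 1.10526 = 5.9131 W/m².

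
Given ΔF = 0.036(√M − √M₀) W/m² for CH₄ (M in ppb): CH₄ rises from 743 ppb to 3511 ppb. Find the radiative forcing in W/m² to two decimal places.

ΔF = 1.15 W/m²

CH₄: 0.036 × (√3511 − √743) = 0.036 × (59.2537 − 27.2580) = 0.036 × 31.9957 = 1.1518 W/m².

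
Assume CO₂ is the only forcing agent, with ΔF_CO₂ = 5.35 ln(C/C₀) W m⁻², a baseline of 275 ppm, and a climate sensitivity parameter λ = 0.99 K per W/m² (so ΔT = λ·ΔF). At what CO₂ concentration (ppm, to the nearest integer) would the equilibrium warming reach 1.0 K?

Required forcing: ΔF = ΔT/λ = 1.0/0.99 = 1.0101 W/m².
Then ln(C/275) = ΔF/5.35 = 1.0101/5.35 = 0.18880.
So C = 275 × e^0.18880 = 275 × 1.20780 = 332.15 ppm.

C ≈ 332 ppm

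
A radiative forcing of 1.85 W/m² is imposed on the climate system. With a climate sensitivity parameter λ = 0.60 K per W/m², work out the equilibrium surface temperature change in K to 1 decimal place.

ΔT = λ ΔF = 0.60 × 1.85 = 1.1100 K.

ΔT = 1.1 K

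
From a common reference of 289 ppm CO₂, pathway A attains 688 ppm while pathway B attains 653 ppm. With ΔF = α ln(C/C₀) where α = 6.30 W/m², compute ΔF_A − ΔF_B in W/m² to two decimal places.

ΔF_A − ΔF_B = 0.33 W/m²

ΔF_A = 6.30 ln(688/289) = 6.30 × 0.86736 = 5.4644 W/m².
ΔF_B = 6.30 ln(653/289) = 6.30 × 0.81515 = 5.1354 W/m².
Difference: 5.4644 − 5.1354 = 0.3290 W/m².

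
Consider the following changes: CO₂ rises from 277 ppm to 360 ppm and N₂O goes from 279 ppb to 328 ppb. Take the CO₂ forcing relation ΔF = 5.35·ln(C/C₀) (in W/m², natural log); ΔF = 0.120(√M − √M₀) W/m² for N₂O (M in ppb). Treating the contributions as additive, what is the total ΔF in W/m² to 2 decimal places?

ΔF = 1.57 W/m²

CO₂: 5.35 × ln(360/277) = 5.35 × ln(1.29964) = 5.35 × 0.26209 = 1.4022 W/m².
N₂O: 0.120 × (√328 − √279) = 0.120 × (18.1108 − 16.7033) = 0.120 × 1.4075 = 0.1689 W/m².
Total ΔF = 1.4022 + 0.1689 = 1.5711 W/m².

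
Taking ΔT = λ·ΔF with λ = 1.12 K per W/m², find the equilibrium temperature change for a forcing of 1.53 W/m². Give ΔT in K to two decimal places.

ΔT = 1.71 K

ΔT = λ ΔF = 1.12 × 1.53 = 1.7136 K.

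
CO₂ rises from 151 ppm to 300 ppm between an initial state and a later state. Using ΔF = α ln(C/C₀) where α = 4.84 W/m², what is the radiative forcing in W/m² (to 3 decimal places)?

CO₂: 4.84 × ln(300/151) = 4.84 × ln(1.98675) = 4.84 × 0.68650 = 3.3227 W/m².

ΔF = 3.323 W/m²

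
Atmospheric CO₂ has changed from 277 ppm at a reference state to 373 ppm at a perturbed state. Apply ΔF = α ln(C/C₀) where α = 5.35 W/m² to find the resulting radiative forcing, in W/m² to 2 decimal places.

CO₂: 5.35 × ln(373/277) = 5.35 × ln(1.34657) = 5.35 × 0.29756 = 1.5919 W/m².

ΔF = 1.59 W/m²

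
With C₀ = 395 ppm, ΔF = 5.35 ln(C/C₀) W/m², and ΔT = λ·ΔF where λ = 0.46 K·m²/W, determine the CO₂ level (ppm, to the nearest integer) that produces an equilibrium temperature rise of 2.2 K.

C ≈ 966 ppm

Required forcing: ΔF = ΔT/λ = 2.2/0.46 = 4.7826 W/m².
Then ln(C/395) = ΔF/5.35 = 4.7826/5.35 = 0.89394.
So C = 395 × e^0.89394 = 395 × 2.44474 = 965.67 ppm.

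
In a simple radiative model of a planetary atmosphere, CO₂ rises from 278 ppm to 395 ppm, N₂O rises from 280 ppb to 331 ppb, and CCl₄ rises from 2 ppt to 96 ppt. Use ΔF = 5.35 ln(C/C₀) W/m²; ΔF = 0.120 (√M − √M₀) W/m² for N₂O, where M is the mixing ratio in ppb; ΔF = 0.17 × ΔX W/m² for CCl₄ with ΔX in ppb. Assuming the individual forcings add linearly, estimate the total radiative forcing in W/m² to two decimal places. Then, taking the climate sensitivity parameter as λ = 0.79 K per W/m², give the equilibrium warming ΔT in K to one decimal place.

CO₂: 5.35 × ln(395/278) = 5.35 × ln(1.42086) = 5.35 × 0.35126 = 1.8792 W/m².
N₂O: 0.120 × (√331 − √280) = 0.120 × (18.1934 − 16.7332) = 0.120 × 1.4602 = 0.1752 W/m².
CCl₄: Δ = 96 − 2 = 94 ppt = 0.094 ppb; ΔF = 0.17 × 0.094 = 0.0160 W/m².
Total ΔF = 1.8792 + 0.1752 + 0.0160 = 2.0704 W/m².
ΔT = λ ΔF = 0.79 × 2.07 = 1.6353 K.

ΔF = 2.07 W/m²; ΔT = 1.6 K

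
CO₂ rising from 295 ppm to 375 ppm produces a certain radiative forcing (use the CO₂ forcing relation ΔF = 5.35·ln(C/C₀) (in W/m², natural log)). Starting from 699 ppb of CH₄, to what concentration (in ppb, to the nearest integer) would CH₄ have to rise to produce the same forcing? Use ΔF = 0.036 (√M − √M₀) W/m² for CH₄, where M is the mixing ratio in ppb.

CO₂ forcing: 5.35 × ln(375/295) = 5.35 × 0.239951 = 1.28374 W/m².
Set 0.036(√M − √699) = 1.28374: √M = 1.28374/0.036 + √699 = 35.6594 + 26.4386 = 62.0980.
M = (62.0980)² = 3856.16 ppb.

M ≈ 3856 ppb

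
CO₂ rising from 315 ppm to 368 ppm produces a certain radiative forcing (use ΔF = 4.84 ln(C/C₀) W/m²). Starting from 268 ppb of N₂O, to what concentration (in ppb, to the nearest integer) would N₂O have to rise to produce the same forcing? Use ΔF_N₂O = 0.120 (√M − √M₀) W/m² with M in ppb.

M ≈ 513 ppb

CO₂ forcing: 4.84 × ln(368/315) = 4.84 × 0.155510 = 0.75267 W/m².
Set 0.120(√M − √268) = 0.75267: √M = 0.75267/0.120 + √268 = 6.2723 + 16.3707 = 22.6430.
M = (22.6430)² = 512.71 ppb.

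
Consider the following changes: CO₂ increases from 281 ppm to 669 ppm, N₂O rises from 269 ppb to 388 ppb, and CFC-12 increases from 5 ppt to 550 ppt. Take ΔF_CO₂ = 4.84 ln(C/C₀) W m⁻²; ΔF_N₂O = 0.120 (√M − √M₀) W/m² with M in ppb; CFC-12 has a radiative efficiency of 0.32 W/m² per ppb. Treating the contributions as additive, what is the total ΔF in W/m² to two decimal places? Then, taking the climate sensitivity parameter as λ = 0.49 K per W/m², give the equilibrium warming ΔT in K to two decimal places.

ΔF = 4.77 W/m²; ΔT = 2.34 K

CO₂: 4.84 × ln(669/281) = 4.84 × ln(2.38078) = 4.84 × 0.86743 = 4.1984 W/m².
N₂O: 0.120 × (√388 − √269) = 0.120 × (19.6977 − 16.4012) = 0.120 × 3.2965 = 0.3956 W/m².
CFC-12: Δ = 550 − 5 = 545 ppt = 0.545 ppb; ΔF = 0.32 × 0.545 = 0.1744 W/m².
Total ΔF = 4.1984 + 0.3956 + 0.1744 = 4.7684 W/m².
ΔT = λ ΔF = 0.49 × 4.77 = 2.3373 K.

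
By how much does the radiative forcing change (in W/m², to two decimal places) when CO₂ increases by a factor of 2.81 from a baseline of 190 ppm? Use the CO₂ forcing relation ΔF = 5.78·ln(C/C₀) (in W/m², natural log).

ΔF = 5.78 × ln(2.81) = 5.78 × 1.03318 = 5.9718 W/m².

ΔF = 5.97 W/m²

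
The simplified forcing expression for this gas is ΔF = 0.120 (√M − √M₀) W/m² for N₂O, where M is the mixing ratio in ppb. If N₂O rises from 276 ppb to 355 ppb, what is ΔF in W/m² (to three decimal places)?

N₂O: 0.120 × (√355 − √276) = 0.120 × (18.8414 − 16.6132) = 0.120 × 2.2282 = 0.2674 W/m².

ΔF = 0.267 W/m²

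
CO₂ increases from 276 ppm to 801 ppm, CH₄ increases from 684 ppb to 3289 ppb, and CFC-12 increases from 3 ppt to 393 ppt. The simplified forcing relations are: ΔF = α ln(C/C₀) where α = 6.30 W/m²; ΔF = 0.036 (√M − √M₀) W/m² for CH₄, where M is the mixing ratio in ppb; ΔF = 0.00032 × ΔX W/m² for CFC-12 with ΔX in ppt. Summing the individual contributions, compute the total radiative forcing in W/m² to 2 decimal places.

CO₂: 6.30 × ln(801/276) = 6.30 × ln(2.90217) = 6.30 × 1.06546 = 6.7124 W/m².
CH₄: 0.036 × (√3289 − √684) = 0.036 × (57.3498 − 26.1534) = 0.036 × 31.1964 = 1.1231 W/m².
CFC-12: ΔF = 0.00032 × (393 − 3) = 0.00032 × 390 = 0.1248 W/m².
Total ΔF = 6.7124 + 1.1231 + 0.1248 = 7.9603 W/m².

ΔF = 7.96 W/m²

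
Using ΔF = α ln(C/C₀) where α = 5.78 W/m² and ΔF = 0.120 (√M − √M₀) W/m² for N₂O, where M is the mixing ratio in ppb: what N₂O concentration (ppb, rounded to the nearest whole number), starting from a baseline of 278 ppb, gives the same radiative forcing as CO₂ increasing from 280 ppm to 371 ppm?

CO₂ forcing: 5.78 × ln(371/280) = 5.78 × 0.281412 = 1.62656 W/m².
Set 0.120(√M − √278) = 1.62656: √M = 1.62656/0.120 + √278 = 13.5547 + 16.6733 = 30.2280.
M = (30.2280)² = 913.73 ppb.

M ≈ 914 ppb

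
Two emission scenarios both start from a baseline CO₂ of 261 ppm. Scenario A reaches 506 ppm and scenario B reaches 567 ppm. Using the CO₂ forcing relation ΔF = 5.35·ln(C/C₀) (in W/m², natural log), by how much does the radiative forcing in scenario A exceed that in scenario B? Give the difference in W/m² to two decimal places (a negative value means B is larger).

ΔF_A − ΔF_B = -0.61 W/m²

ΔF_A = 5.35 ln(506/261) = 5.35 × 0.66202 = 3.5418 W/m².
ΔF_B = 5.35 ln(567/261) = 5.35 × 0.77584 = 4.1507 W/m².
Difference: 3.5418 − 4.1507 = -0.6089 W/m².
(Equivalently, ΔF_A − ΔF_B = 5.35 ln(506/567) = 5.35 × -0.11382 = -0.6089 W/m².)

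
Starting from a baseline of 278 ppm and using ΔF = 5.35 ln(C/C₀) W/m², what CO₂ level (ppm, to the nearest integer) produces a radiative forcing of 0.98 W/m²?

C ≈ 334 ppm

Set 5.35 ln(C/278) = 0.98, so ln(C/278) = 0.98/5.35 = 0.18318.
Then C/278 = e^0.18318 = 1.20103, giving C = 278 × 1.20103 = 333.89 ppm.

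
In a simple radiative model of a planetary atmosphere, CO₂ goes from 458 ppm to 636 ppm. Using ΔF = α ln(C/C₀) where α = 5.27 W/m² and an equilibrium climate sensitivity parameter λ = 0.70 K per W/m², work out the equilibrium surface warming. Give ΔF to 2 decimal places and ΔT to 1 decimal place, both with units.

ΔF = 1.73 W/m²; ΔT = 1.2 K

CO₂: 5.27 × ln(636/458) = 5.27 × ln(1.38865) = 5.27 × 0.32833 = 1.7303 W/m².
ΔT = λ ΔF = 0.70 × 1.73 = 1.2110 K.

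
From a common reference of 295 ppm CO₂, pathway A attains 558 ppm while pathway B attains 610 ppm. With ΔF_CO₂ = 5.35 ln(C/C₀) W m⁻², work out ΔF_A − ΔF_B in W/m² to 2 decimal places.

ΔF_A = 5.35 ln(558/295) = 5.35 × 0.63738 = 3.4100 W/m².
ΔF_B = 5.35 ln(610/295) = 5.35 × 0.72648 = 3.8867 W/m².
Difference: 3.4100 − 3.8867 = -0.4767 W/m².

ΔF_A − ΔF_B = -0.48 W/m²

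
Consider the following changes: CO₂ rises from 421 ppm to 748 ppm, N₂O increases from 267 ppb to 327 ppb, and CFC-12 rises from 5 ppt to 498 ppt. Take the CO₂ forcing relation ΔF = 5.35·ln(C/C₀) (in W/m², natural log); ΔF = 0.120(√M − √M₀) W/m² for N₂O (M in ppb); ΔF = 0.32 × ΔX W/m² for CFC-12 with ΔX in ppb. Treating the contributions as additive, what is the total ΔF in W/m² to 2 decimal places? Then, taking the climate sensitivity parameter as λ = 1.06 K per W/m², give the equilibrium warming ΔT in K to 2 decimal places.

CO₂: 5.35 × ln(748/421) = 5.35 × ln(1.77672) = 5.35 × 0.57477 = 3.0750 W/m².
N₂O: 0.120 × (√327 − √267) = 0.120 × (18.0831 − 16.3401) = 0.120 × 1.7430 = 0.2092 W/m².
CFC-12: Δ = 498 − 5 = 493 ppt = 0.493 ppb; ΔF = 0.32 × 0.493 = 0.1578 W/m².
Total ΔF = 3.0750 + 0.2092 + 0.1578 = 3.4420 W/m².
ΔT = λ ΔF = 1.06 × 3.44 = 3.6464 K.

ΔF = 3.44 W/m²; ΔT = 3.65 K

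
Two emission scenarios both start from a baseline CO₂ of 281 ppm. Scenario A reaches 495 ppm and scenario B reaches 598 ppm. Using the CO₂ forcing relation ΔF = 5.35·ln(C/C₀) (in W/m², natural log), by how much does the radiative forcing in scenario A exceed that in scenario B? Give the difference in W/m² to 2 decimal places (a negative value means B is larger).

ΔF_A = 5.35 ln(495/281) = 5.35 × 0.56620 = 3.0292 W/m².
ΔF_B = 5.35 ln(598/281) = 5.35 × 0.75524 = 4.0405 W/m².
Difference: 3.0292 − 4.0405 = -1.0113 W/m².
(Equivalently, ΔF_A − ΔF_B = 5.35 ln(495/598) = 5.35 × -0.18903 = -1.0113 W/m².)

ΔF_A − ΔF_B = -1.01 W/m²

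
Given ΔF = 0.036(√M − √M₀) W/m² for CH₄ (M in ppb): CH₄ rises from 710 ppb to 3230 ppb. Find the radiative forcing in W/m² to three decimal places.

ΔF = 1.087 W/m²

CH₄: 0.036 × (√3230 − √710) = 0.036 × (56.8331 − 26.6458) = 0.036 × 30.1873 = 1.0867 W/m².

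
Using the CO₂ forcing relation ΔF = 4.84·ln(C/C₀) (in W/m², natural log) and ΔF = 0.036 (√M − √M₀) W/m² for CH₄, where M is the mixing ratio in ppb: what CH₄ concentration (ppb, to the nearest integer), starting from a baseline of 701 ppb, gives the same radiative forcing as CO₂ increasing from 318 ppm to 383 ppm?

CO₂ forcing: 4.84 × ln(383/318) = 4.84 × 0.185984 = 0.90016 W/m².
Set 0.036(√M − √701) = 0.90016: √M = 0.90016/0.036 + √701 = 25.0044 + 26.4764 = 51.4808.
M = (51.4808)² = 2650.27 ppb.

M ≈ 2650 ppb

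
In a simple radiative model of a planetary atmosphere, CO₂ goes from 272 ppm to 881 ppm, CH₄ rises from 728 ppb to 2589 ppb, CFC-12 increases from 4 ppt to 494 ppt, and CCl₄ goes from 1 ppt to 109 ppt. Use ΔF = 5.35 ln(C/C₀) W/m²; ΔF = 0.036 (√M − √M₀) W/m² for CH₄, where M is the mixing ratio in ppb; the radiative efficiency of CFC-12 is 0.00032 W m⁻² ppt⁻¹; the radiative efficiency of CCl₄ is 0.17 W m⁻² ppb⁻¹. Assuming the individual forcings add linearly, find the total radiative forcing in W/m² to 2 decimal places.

CO₂: 5.35 × ln(881/272) = 5.35 × ln(3.23897) = 5.35 × 1.17526 = 6.2876 W/m².
CH₄: 0.036 × (√2589 − √728) = 0.036 × (50.8822 − 26.9815) = 0.036 × 23.9007 = 0.8604 W/m².
CFC-12: ΔF = 0.00032 × (494 − 4) = 0.00032 × 490 = 0.1568 W/m².
CCl₄: Δ = 109 − 1 = 108 ppt = 0.108 ppb; ΔF = 0.17 × 0.108 = 0.0184 W/m².
Total ΔF = 6.2876 + 0.8604 + 0.1568 + 0.0184 = 7.3232 W/m².

ΔF = 7.32 W/m²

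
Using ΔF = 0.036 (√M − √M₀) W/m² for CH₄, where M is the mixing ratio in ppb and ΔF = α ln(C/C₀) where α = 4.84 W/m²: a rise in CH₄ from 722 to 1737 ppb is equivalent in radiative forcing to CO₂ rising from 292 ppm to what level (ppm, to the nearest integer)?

C ≈ 326 ppm

CH₄ forcing: 0.036 × (√1737 − √722) = 0.036 × (41.6773 − 26.8701) = 0.036 × 14.8072 = 0.53306 W/m².
Set 4.84 ln(C/292) = 0.53306: ln(C/292) = 0.53306/4.84 = 0.11014, so C = 292 × e^0.11014 = 292 × 1.11643 = 326.00 ppm.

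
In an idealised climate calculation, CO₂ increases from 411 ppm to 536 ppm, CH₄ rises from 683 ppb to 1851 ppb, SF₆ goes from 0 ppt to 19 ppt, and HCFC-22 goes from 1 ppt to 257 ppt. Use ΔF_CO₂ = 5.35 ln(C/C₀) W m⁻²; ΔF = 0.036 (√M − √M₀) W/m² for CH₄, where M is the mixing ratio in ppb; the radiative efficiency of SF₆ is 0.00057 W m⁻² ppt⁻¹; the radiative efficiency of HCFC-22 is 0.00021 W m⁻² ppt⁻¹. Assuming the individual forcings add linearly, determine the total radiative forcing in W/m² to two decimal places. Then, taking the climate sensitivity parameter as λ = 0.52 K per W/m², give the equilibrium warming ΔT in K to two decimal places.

CO₂: 5.35 × ln(536/411) = 5.35 × ln(1.30414) = 5.35 × 0.26554 = 1.4206 W/m².
CH₄: 0.036 × (√1851 − √683) = 0.036 × (43.0232 − 26.1343) = 0.036 × 16.8889 = 0.6080 W/m².
SF₆: ΔF = 0.00057 × (19 − 0) = 0.00057 × 19 = 0.0108 W/m².
HCFC-22: ΔF = 0.00021 × (257 − 1) = 0.00021 × 256 = 0.0538 W/m².
Total ΔF = 1.4206 + 0.6080 + 0.0108 + 0.0538 = 2.0932 W/m².
ΔT = λ ΔF = 0.52 × 2.09 = 1.0868 K.

ΔF = 2.09 W/m²; ΔT = 1.09 K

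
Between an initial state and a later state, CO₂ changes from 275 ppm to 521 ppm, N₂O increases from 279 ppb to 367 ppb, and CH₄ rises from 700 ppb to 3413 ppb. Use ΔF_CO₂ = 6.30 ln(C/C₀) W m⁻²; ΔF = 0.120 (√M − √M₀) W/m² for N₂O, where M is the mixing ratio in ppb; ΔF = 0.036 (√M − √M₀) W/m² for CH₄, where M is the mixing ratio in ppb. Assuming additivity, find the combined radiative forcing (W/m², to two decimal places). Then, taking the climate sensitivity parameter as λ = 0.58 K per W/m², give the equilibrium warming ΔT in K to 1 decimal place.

CO₂: 6.30 × ln(521/275) = 6.30 × ln(1.89455) = 6.30 × 0.63898 = 4.0256 W/m².
N₂O: 0.120 × (√367 − √279) = 0.120 × (19.1572 − 16.7033) = 0.120 × 2.4539 = 0.2945 W/m².
CH₄: 0.036 × (√3413 − √700) = 0.036 × (58.4209 − 26.4575) = 0.036 × 31.9634 = 1.1507 W/m².
Total ΔF = 4.0256 + 0.2945 + 1.1507 = 5.4708 W/m².
ΔT = λ ΔF = 0.58 × 5.47 = 3.1726 K.

ΔF = 5.47 W/m²; ΔT = 3.2 K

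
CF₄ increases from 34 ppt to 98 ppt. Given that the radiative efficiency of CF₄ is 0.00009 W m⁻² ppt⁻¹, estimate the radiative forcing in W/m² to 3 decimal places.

CF₄: ΔF = 0.00009 × (98 − 34) = 0.00009 × 64 = 0.0058 W/m².

ΔF = 0.006 W/m²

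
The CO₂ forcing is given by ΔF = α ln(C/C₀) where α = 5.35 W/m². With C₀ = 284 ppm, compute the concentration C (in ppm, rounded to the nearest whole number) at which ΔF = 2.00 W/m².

C ≈ 413 ppm

Set 5.35 ln(C/284) = 2.00, so ln(C/284) = 2.00/5.35 = 0.37383.
Then C/284 = e^0.37383 = 1.45329, giving C = 284 × 1.45329 = 412.73 ppm.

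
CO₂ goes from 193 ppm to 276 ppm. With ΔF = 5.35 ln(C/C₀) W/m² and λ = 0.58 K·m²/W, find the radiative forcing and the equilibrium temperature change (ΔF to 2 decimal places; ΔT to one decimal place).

CO₂: 5.35 × ln(276/193) = 5.35 × ln(1.43005) = 5.35 × 0.35771 = 1.9137 W/m².
ΔT = λ ΔF = 0.58 × 1.91 = 1.1078 K.

ΔF = 1.91 W/m²; ΔT = 1.1 K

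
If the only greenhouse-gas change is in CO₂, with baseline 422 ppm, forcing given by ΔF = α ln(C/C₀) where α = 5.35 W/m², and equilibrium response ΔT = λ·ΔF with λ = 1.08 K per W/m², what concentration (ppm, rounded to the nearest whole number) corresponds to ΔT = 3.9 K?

Required forcing: ΔF = ΔT/λ = 3.9/1.08 = 3.6111 W/m².
Then ln(C/422) = ΔF/5.35 = 3.6111/5.35 = 0.67497.
So C = 422 × e^0.67497 = 422 × 1.96397 = 828.80 ppm.

C ≈ 829 ppm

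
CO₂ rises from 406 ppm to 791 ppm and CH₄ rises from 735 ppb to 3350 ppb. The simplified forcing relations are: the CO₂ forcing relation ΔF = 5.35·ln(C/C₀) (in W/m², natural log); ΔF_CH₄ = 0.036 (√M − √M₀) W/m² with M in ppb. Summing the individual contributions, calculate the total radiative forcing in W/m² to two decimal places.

ΔF = 4.68 W/m²

CO₂: 5.35 × ln(791/406) = 5.35 × ln(1.94828) = 5.35 × 0.66695 = 3.5682 W/m².
CH₄: 0.036 × (√3350 − √735) = 0.036 × (57.8792 − 27.1109) = 0.036 × 30.7683 = 1.1077 W/m².
Total ΔF = 3.5682 + 1.1077 = 4.6759 W/m².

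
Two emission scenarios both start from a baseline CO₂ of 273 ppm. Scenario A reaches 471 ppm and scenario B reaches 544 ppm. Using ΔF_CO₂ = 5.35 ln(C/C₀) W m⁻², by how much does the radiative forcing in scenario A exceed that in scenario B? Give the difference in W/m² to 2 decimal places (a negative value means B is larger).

ΔF_A − ΔF_B = -0.77 W/m²

ΔF_A = 5.35 ln(471/273) = 5.35 × 0.54539 = 2.9178 W/m².
ΔF_B = 5.35 ln(544/273) = 5.35 × 0.68948 = 3.6887 W/m².
Difference: 2.9178 − 3.6887 = -0.7709 W/m².
(Equivalently, ΔF_A − ΔF_B = 5.35 ln(471/544) = 5.35 × -0.14409 = -0.7709 W/m².)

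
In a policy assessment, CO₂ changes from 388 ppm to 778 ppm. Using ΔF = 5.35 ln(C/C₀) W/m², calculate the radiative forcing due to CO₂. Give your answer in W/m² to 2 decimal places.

CO₂ absorption bands are partially saturated, so forcing scales with the logarithm of the concentration ratio.
CO₂: 5.35 × ln(778/388) = 5.35 × ln(2.00515) = 5.35 × 0.69572 = 3.7221 W/m².

ΔF = 3.72 W/m²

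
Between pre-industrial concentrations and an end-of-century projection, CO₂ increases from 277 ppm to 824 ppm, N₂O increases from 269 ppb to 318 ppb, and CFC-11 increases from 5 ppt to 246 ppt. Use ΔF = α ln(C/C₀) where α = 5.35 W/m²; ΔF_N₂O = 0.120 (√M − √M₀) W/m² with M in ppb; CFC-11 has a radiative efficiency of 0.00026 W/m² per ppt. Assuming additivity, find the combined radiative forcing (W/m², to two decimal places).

CO₂: 5.35 × ln(824/277) = 5.35 × ln(2.97473) = 5.35 × 1.09015 = 5.8323 W/m².
N₂O: 0.120 × (√318 − √269) = 0.120 × (17.8326 − 16.4012) = 0.120 × 1.4314 = 0.1718 W/m².
CFC-11: ΔF = 0.00026 × (246 − 5) = 0.00026 × 241 = 0.0627 W/m².
Total ΔF = 5.8323 + 0.1718 + 0.0627 = 6.0668 W/m².

ΔF = 6.07 W/m²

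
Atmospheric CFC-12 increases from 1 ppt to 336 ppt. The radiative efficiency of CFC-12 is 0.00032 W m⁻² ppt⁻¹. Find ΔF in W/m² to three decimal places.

ΔF = 0.107 W/m²

CFC-12: ΔF = 0.00032 × (336 − 1) = 0.00032 × 335 = 0.1072 W/m².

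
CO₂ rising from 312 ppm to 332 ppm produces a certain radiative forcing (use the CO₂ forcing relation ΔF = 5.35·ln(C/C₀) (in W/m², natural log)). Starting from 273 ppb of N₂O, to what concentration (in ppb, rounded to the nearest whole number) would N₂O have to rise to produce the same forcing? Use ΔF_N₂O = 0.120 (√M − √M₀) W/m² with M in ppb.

CO₂ forcing: 5.35 × ln(332/312) = 5.35 × 0.062132 = 0.33241 W/m².
Set 0.120(√M − √273) = 0.33241: √M = 0.33241/0.120 + √273 = 2.7701 + 16.5227 = 19.2928.
M = (19.2928)² = 372.21 ppb.

M ≈ 372 ppb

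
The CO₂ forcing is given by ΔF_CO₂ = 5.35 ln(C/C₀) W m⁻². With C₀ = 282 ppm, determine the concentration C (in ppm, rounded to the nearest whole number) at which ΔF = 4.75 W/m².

C ≈ 685 ppm

Set 5.35 ln(C/282) = 4.75, so ln(C/282) = 4.75/5.35 = 0.88785.
Then C/282 = e^0.88785 = 2.42990, giving C = 282 × 2.42990 = 685.23 ppm.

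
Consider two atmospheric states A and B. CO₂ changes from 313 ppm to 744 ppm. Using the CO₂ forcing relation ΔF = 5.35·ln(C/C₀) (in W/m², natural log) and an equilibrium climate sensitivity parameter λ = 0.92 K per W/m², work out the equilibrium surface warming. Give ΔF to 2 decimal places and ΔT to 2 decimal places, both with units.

ΔF = 4.63 W/m²; ΔT = 4.26 K

CO₂: 5.35 × ln(744/313) = 5.35 × ln(2.37700) = 5.35 × 0.86584 = 4.6322 W/m².
ΔT = λ ΔF = 0.92 × 4.63 = 4.2596 K.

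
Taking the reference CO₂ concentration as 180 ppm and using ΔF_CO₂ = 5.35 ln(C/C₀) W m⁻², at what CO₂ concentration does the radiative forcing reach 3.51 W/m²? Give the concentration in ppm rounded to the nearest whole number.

Set 5.35 ln(C/180) = 3.51, so ln(C/180) = 3.51/5.35 = 0.65607.
Then C/180 = e^0.65607 = 1.92720, giving C = 180 × 1.92720 = 346.90 ppm.

C ≈ 347 ppm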